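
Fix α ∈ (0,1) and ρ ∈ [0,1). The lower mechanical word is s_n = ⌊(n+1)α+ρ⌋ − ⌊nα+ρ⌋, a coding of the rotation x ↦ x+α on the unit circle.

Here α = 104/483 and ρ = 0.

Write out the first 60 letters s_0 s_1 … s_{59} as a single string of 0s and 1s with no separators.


n=0: ⌊(1·104)/483⌋ − ⌊(0·104)/483⌋ = ⌊104/483⌋ − ⌊0/483⌋ = 0 − 0 = 0
n=1: ⌊(2·104)/483⌋ − ⌊(1·104)/483⌋ = ⌊208/483⌋ − ⌊104/483⌋ = 0 − 0 = 0
n=2: ⌊(3·104)/483⌋ − ⌊(2·104)/483⌋ = ⌊312/483⌋ − ⌊208/483⌋ = 0 − 0 = 0
n=3: ⌊(4·104)/483⌋ − ⌊(3·104)/483⌋ = ⌊416/483⌋ − ⌊312/483⌋ = 0 − 0 = 0
n=4: ⌊(5·104)/483⌋ − ⌊(4·104)/483⌋ = ⌊520/483⌋ − ⌊416/483⌋ = 1 − 0 = 1
n=5: ⌊(6·104)/483⌋ − ⌊(5·104)/483⌋ = ⌊624/483⌋ − ⌊520/483⌋ = 1 − 1 = 0
n=6: ⌊(7·104)/483⌋ − ⌊(6·104)/483⌋ = ⌊728/483⌋ − ⌊624/483⌋ = 1 − 1 = 0
n=7: ⌊(8·104)/483⌋ − ⌊(7·104)/483⌋ = ⌊832/483⌋ − ⌊728/483⌋ = 1 − 1 = 0
n=8: ⌊(9·104)/483⌋ − ⌊(8·104)/483⌋ = ⌊936/483⌋ − ⌊832/483⌋ = 1 − 1 = 0
n=9: ⌊(10·104)/483⌋ − ⌊(9·104)/483⌋ = ⌊1040/483⌋ − ⌊936/483⌋ = 2 − 1 = 1
n=10: ⌊(11·104)/483⌋ − ⌊(10·104)/483⌋ = ⌊1144/483⌋ − ⌊1040/483⌋ = 2 − 2 = 0
n=11: ⌊(12·104)/483⌋ − ⌊(11·104)/483⌋ = ⌊1248/483⌋ − ⌊1144/483⌋ = 2 − 2 = 0
n=12: ⌊(13·104)/483⌋ − ⌊(12·104)/483⌋ = ⌊1352/483⌋ − ⌊1248/483⌋ = 2 − 2 = 0
n=13: ⌊(14·104)/483⌋ − ⌊(13·104)/483⌋ = ⌊1456/483⌋ − ⌊1352/483⌋ = 3 − 2 = 1
n=14: ⌊(15·104)/483⌋ − ⌊(14·104)/483⌋ = ⌊1560/483⌋ − ⌊1456/483⌋ = 3 − 3 = 0
n=15: ⌊(16·104)/483⌋ − ⌊(15·104)/483⌋ = ⌊1664/483⌋ − ⌊1560/483⌋ = 3 − 3 = 0
n=16: ⌊(17·104)/483⌋ − ⌊(16·104)/483⌋ = ⌊1768/483⌋ − ⌊1664/483⌋ = 3 − 3 = 0
n=17: ⌊(18·104)/483⌋ − ⌊(17·104)/483⌋ = ⌊1872/483⌋ − ⌊1768/483⌋ = 3 − 3 = 0
n=18: ⌊(19·104)/483⌋ − ⌊(18·104)/483⌋ = ⌊1976/483⌋ − ⌊1872/483⌋ = 4 − 3 = 1
n=19: ⌊(20·104)/483⌋ − ⌊(19·104)/483⌋ = ⌊2080/483⌋ − ⌊1976/483⌋ = 4 − 4 = 0
n=20: ⌊(21·104)/483⌋ − ⌊(20·104)/483⌋ = ⌊2184/483⌋ − ⌊2080/483⌋ = 4 − 4 = 0
n=21: ⌊(22·104)/483⌋ − ⌊(21·104)/483⌋ = ⌊2288/483⌋ − ⌊2184/483⌋ = 4 − 4 = 0
n=22: ⌊(23·104)/483⌋ − ⌊(22·104)/483⌋ = ⌊2392/483⌋ − ⌊2288/483⌋ = 4 − 4 = 0
n=23: ⌊(24·104)/483⌋ − ⌊(23·104)/483⌋ = ⌊2496/483⌋ − ⌊2392/483⌋ = 5 − 4 = 1
n=24: ⌊(25·104)/483⌋ − ⌊(24·104)/483⌋ = ⌊2600/483⌋ − ⌊2496/483⌋ = 5 − 5 = 0
n=25: ⌊(26·104)/483⌋ − ⌊(25·104)/483⌋ = ⌊2704/483⌋ − ⌊2600/483⌋ = 5 − 5 = 0
n=26: ⌊(27·104)/483⌋ − ⌊(26·104)/483⌋ = ⌊2808/483⌋ − ⌊2704/483⌋ = 5 − 5 = 0
n=27: ⌊(28·104)/483⌋ − ⌊(27·104)/483⌋ = ⌊2912/483⌋ − ⌊2808/483⌋ = 6 − 5 = 1
n=28: ⌊(29·104)/483⌋ − ⌊(28·104)/483⌋ = ⌊3016/483⌋ − ⌊2912/483⌋ = 6 − 6 = 0
n=29: ⌊(30·104)/483⌋ − ⌊(29·104)/483⌋ = ⌊3120/483⌋ − ⌊3016/483⌋ = 6 − 6 = 0
n=30: ⌊(31·104)/483⌋ − ⌊(30·104)/483⌋ = ⌊3224/483⌋ − ⌊3120/483⌋ = 6 − 6 = 0
n=31: ⌊(32·104)/483⌋ − ⌊(31·104)/483⌋ = ⌊3328/483⌋ − ⌊3224/483⌋ = 6 − 6 = 0
n=32: ⌊(33·104)/483⌋ − ⌊(32·104)/483⌋ = ⌊3432/483⌋ − ⌊3328/483⌋ = 7 − 6 = 1
n=33: ⌊(34·104)/483⌋ − ⌊(33·104)/483⌋ = ⌊3536/483⌋ − ⌊3432/483⌋ = 7 − 7 = 0
n=34: ⌊(35·104)/483⌋ − ⌊(34·104)/483⌋ = ⌊3640/483⌋ − ⌊3536/483⌋ = 7 − 7 = 0
n=35: ⌊(36·104)/483⌋ − ⌊(35·104)/483⌋ = ⌊3744/483⌋ − ⌊3640/483⌋ = 7 − 7 = 0
n=36: ⌊(37·104)/483⌋ − ⌊(36·104)/483⌋ = ⌊3848/483⌋ − ⌊3744/483⌋ = 7 − 7 = 0
n=37: ⌊(38·104)/483⌋ − ⌊(37·104)/483⌋ = ⌊3952/483⌋ − ⌊3848/483⌋ = 8 − 7 = 1
n=38: ⌊(39·104)/483⌋ − ⌊(38·104)/483⌋ = ⌊4056/483⌋ − ⌊3952/483⌋ = 8 − 8 = 0
n=39: ⌊(40·104)/483⌋ − ⌊(39·104)/483⌋ = ⌊4160/483⌋ − ⌊4056/483⌋ = 8 − 8 = 0
n=40: ⌊(41·104)/483⌋ − ⌊(40·104)/483⌋ = ⌊4264/483⌋ − ⌊4160/483⌋ = 8 − 8 = 0
n=41: ⌊(42·104)/483⌋ − ⌊(41·104)/483⌋ = ⌊4368/483⌋ − ⌊4264/483⌋ = 9 − 8 = 1
n=42: ⌊(43·104)/483⌋ − ⌊(42·104)/483⌋ = ⌊4472/483⌋ − ⌊4368/483⌋ = 9 − 9 = 0
n=43: ⌊(44·104)/483⌋ − ⌊(43·104)/483⌋ = ⌊4576/483⌋ − ⌊4472/483⌋ = 9 − 9 = 0
n=44: ⌊(45·104)/483⌋ − ⌊(44·104)/483⌋ = ⌊4680/483⌋ − ⌊4576/483⌋ = 9 − 9 = 0
n=45: ⌊(46·104)/483⌋ − ⌊(45·104)/483⌋ = ⌊4784/483⌋ − ⌊4680/483⌋ = 9 − 9 = 0
n=46: ⌊(47·104)/483⌋ − ⌊(46·104)/483⌋ = ⌊4888/483⌋ − ⌊4784/483⌋ = 10 − 9 = 1
n=47: ⌊(48·104)/483⌋ − ⌊(47·104)/483⌋ = ⌊4992/483⌋ − ⌊4888/483⌋ = 10 − 10 = 0
n=48: ⌊(49·104)/483⌋ − ⌊(48·104)/483⌋ = ⌊5096/483⌋ − ⌊4992/483⌋ = 10 − 10 = 0
n=49: ⌊(50·104)/483⌋ − ⌊(49·104)/483⌋ = ⌊5200/483⌋ − ⌊5096/483⌋ = 10 − 10 = 0
n=50: ⌊(51·104)/483⌋ − ⌊(50·104)/483⌋ = ⌊5304/483⌋ − ⌊5200/483⌋ = 10 − 10 = 0
n=51: ⌊(52·104)/483⌋ − ⌊(51·104)/483⌋ = ⌊5408/483⌋ − ⌊5304/483⌋ = 11 − 10 = 1
n=52: ⌊(53·104)/483⌋ − ⌊(52·104)/483⌋ = ⌊5512/483⌋ − ⌊5408/483⌋ = 11 − 11 = 0
n=53: ⌊(54·104)/483⌋ − ⌊(53·104)/483⌋ = ⌊5616/483⌋ − ⌊5512/483⌋ = 11 − 11 = 0
n=54: ⌊(55·104)/483⌋ − ⌊(54·104)/483⌋ = ⌊5720/483⌋ − ⌊5616/483⌋ = 11 − 11 = 0
n=55: ⌊(56·104)/483⌋ − ⌊(55·104)/483⌋ = ⌊5824/483⌋ − ⌊5720/483⌋ = 12 − 11 = 1
n=56: ⌊(57·104)/483⌋ − ⌊(56·104)/483⌋ = ⌊5928/483⌋ − ⌊5824/483⌋ = 12 − 12 = 0
n=57: ⌊(58·104)/483⌋ − ⌊(57·104)/483⌋ = ⌊6032/483⌋ − ⌊5928/483⌋ = 12 − 12 = 0
n=58: ⌊(59·104)/483⌋ − ⌊(58·104)/483⌋ = ⌊6136/483⌋ − ⌊6032/483⌋ = 12 − 12 = 0
n=59: ⌊(60·104)/483⌋ − ⌊(59·104)/483⌋ = ⌊6240/483⌋ − ⌊6136/483⌋ = 12 − 12 = 0

000010000100010000100001000100001000010001000010000100010000


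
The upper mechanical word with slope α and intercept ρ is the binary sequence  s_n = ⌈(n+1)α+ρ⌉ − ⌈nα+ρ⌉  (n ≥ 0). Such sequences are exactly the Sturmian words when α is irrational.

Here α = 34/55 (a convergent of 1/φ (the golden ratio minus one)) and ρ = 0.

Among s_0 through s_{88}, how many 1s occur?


56

#1s = Σ_{n=0}^{88} s_n = Σ_{n=0}^{88} (⌈(n+1)α+ρ⌉ − ⌈nα+ρ⌉)
the sum telescopes: every ⌈nα+ρ⌉ with 0 < n < 89 appears once with + and once with −, leaving ⌈89α+ρ⌉ − ⌈0·α+ρ⌉
89α + ρ = (89·34) / 55 = 3026/55
ρ = 0/55
⌈3026/55⌉ = 56,  ⌈0/55⌉ = 0
#1s = 56 − 0 = 56


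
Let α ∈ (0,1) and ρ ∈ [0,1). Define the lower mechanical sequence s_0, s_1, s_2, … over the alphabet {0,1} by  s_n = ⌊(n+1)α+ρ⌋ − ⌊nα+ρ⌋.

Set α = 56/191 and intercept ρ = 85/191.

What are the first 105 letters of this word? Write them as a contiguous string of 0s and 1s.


n=0: ⌊(1·56+85)/191⌋ − ⌊(0·56+85)/191⌋ = ⌊141/191⌋ − ⌊85/191⌋ = 0 − 0 = 0
n=1: ⌊(2·56+85)/191⌋ − ⌊(1·56+85)/191⌋ = ⌊197/191⌋ − ⌊141/191⌋ = 1 − 0 = 1
n=2: ⌊(3·56+85)/191⌋ − ⌊(2·56+85)/191⌋ = ⌊253/191⌋ − ⌊197/191⌋ = 1 − 1 = 0
n=3: ⌊(4·56+85)/191⌋ − ⌊(3·56+85)/191⌋ = ⌊309/191⌋ − ⌊253/191⌋ = 1 − 1 = 0
n=4: ⌊(5·56+85)/191⌋ − ⌊(4·56+85)/191⌋ = ⌊365/191⌋ − ⌊309/191⌋ = 1 − 1 = 0
n=5: ⌊(6·56+85)/191⌋ − ⌊(5·56+85)/191⌋ = ⌊421/191⌋ − ⌊365/191⌋ = 2 − 1 = 1
n=6: ⌊(7·56+85)/191⌋ − ⌊(6·56+85)/191⌋ = ⌊477/191⌋ − ⌊421/191⌋ = 2 − 2 = 0
n=7: ⌊(8·56+85)/191⌋ − ⌊(7·56+85)/191⌋ = ⌊533/191⌋ − ⌊477/191⌋ = 2 − 2 = 0
n=8: ⌊(9·56+85)/191⌋ − ⌊(8·56+85)/191⌋ = ⌊589/191⌋ − ⌊533/191⌋ = 3 − 2 = 1
n=9: ⌊(10·56+85)/191⌋ − ⌊(9·56+85)/191⌋ = ⌊645/191⌋ − ⌊589/191⌋ = 3 − 3 = 0
n=10: ⌊(11·56+85)/191⌋ − ⌊(10·56+85)/191⌋ = ⌊701/191⌋ − ⌊645/191⌋ = 3 − 3 = 0
n=11: ⌊(12·56+85)/191⌋ − ⌊(11·56+85)/191⌋ = ⌊757/191⌋ − ⌊701/191⌋ = 3 − 3 = 0
n=12: ⌊(13·56+85)/191⌋ − ⌊(12·56+85)/191⌋ = ⌊813/191⌋ − ⌊757/191⌋ = 4 − 3 = 1
n=13: ⌊(14·56+85)/191⌋ − ⌊(13·56+85)/191⌋ = ⌊869/191⌋ − ⌊813/191⌋ = 4 − 4 = 0
n=14: ⌊(15·56+85)/191⌋ − ⌊(14·56+85)/191⌋ = ⌊925/191⌋ − ⌊869/191⌋ = 4 − 4 = 0
n=15: ⌊(16·56+85)/191⌋ − ⌊(15·56+85)/191⌋ = ⌊981/191⌋ − ⌊925/191⌋ = 5 − 4 = 1
n=16: ⌊(17·56+85)/191⌋ − ⌊(16·56+85)/191⌋ = ⌊1037/191⌋ − ⌊981/191⌋ = 5 − 5 = 0
n=17: ⌊(18·56+85)/191⌋ − ⌊(17·56+85)/191⌋ = ⌊1093/191⌋ − ⌊1037/191⌋ = 5 − 5 = 0
n=18: ⌊(19·56+85)/191⌋ − ⌊(18·56+85)/191⌋ = ⌊1149/191⌋ − ⌊1093/191⌋ = 6 − 5 = 1
n=19: ⌊(20·56+85)/191⌋ − ⌊(19·56+85)/191⌋ = ⌊1205/191⌋ − ⌊1149/191⌋ = 6 − 6 = 0
n=20: ⌊(21·56+85)/191⌋ − ⌊(20·56+85)/191⌋ = ⌊1261/191⌋ − ⌊1205/191⌋ = 6 − 6 = 0
n=21: ⌊(22·56+85)/191⌋ − ⌊(21·56+85)/191⌋ = ⌊1317/191⌋ − ⌊1261/191⌋ = 6 − 6 = 0
n=22: ⌊(23·56+85)/191⌋ − ⌊(22·56+85)/191⌋ = ⌊1373/191⌋ − ⌊1317/191⌋ = 7 − 6 = 1
n=23: ⌊(24·56+85)/191⌋ − ⌊(23·56+85)/191⌋ = ⌊1429/191⌋ − ⌊1373/191⌋ = 7 − 7 = 0
n=24: ⌊(25·56+85)/191⌋ − ⌊(24·56+85)/191⌋ = ⌊1485/191⌋ − ⌊1429/191⌋ = 7 − 7 = 0
n=25: ⌊(26·56+85)/191⌋ − ⌊(25·56+85)/191⌋ = ⌊1541/191⌋ − ⌊1485/191⌋ = 8 − 7 = 1
n=26: ⌊(27·56+85)/191⌋ − ⌊(26·56+85)/191⌋ = ⌊1597/191⌋ − ⌊1541/191⌋ = 8 − 8 = 0
n=27: ⌊(28·56+85)/191⌋ − ⌊(27·56+85)/191⌋ = ⌊1653/191⌋ − ⌊1597/191⌋ = 8 − 8 = 0
n=28: ⌊(29·56+85)/191⌋ − ⌊(28·56+85)/191⌋ = ⌊1709/191⌋ − ⌊1653/191⌋ = 8 − 8 = 0
n=29: ⌊(30·56+85)/191⌋ − ⌊(29·56+85)/191⌋ = ⌊1765/191⌋ − ⌊1709/191⌋ = 9 − 8 = 1
n=30: ⌊(31·56+85)/191⌋ − ⌊(30·56+85)/191⌋ = ⌊1821/191⌋ − ⌊1765/191⌋ = 9 − 9 = 0
n=31: ⌊(32·56+85)/191⌋ − ⌊(31·56+85)/191⌋ = ⌊1877/191⌋ − ⌊1821/191⌋ = 9 − 9 = 0
n=32: ⌊(33·56+85)/191⌋ − ⌊(32·56+85)/191⌋ = ⌊1933/191⌋ − ⌊1877/191⌋ = 10 − 9 = 1
n=33: ⌊(34·56+85)/191⌋ − ⌊(33·56+85)/191⌋ = ⌊1989/191⌋ − ⌊1933/191⌋ = 10 − 10 = 0
n=34: ⌊(35·56+85)/191⌋ − ⌊(34·56+85)/191⌋ = ⌊2045/191⌋ − ⌊1989/191⌋ = 10 − 10 = 0
n=35: ⌊(36·56+85)/191⌋ − ⌊(35·56+85)/191⌋ = ⌊2101/191⌋ − ⌊2045/191⌋ = 11 − 10 = 1
n=36: ⌊(37·56+85)/191⌋ − ⌊(36·56+85)/191⌋ = ⌊2157/191⌋ − ⌊2101/191⌋ = 11 − 11 = 0
n=37: ⌊(38·56+85)/191⌋ − ⌊(37·56+85)/191⌋ = ⌊2213/191⌋ − ⌊2157/191⌋ = 11 − 11 = 0
n=38: ⌊(39·56+85)/191⌋ − ⌊(38·56+85)/191⌋ = ⌊2269/191⌋ − ⌊2213/191⌋ = 11 − 11 = 0
n=39: ⌊(40·56+85)/191⌋ − ⌊(39·56+85)/191⌋ = ⌊2325/191⌋ − ⌊2269/191⌋ = 12 − 11 = 1
n=40: ⌊(41·56+85)/191⌋ − ⌊(40·56+85)/191⌋ = ⌊2381/191⌋ − ⌊2325/191⌋ = 12 − 12 = 0
n=41: ⌊(42·56+85)/191⌋ − ⌊(41·56+85)/191⌋ = ⌊2437/191⌋ − ⌊2381/191⌋ = 12 − 12 = 0
n=42: ⌊(43·56+85)/191⌋ − ⌊(42·56+85)/191⌋ = ⌊2493/191⌋ − ⌊2437/191⌋ = 13 − 12 = 1
n=43: ⌊(44·56+85)/191⌋ − ⌊(43·56+85)/191⌋ = ⌊2549/191⌋ − ⌊2493/191⌋ = 13 − 13 = 0
n=44: ⌊(45·56+85)/191⌋ − ⌊(44·56+85)/191⌋ = ⌊2605/191⌋ − ⌊2549/191⌋ = 13 − 13 = 0
n=45: ⌊(46·56+85)/191⌋ − ⌊(45·56+85)/191⌋ = ⌊2661/191⌋ − ⌊2605/191⌋ = 13 − 13 = 0
n=46: ⌊(47·56+85)/191⌋ − ⌊(46·56+85)/191⌋ = ⌊2717/191⌋ − ⌊2661/191⌋ = 14 − 13 = 1
n=47: ⌊(48·56+85)/191⌋ − ⌊(47·56+85)/191⌋ = ⌊2773/191⌋ − ⌊2717/191⌋ = 14 − 14 = 0
n=48: ⌊(49·56+85)/191⌋ − ⌊(48·56+85)/191⌋ = ⌊2829/191⌋ − ⌊2773/191⌋ = 14 − 14 = 0
n=49: ⌊(50·56+85)/191⌋ − ⌊(49·56+85)/191⌋ = ⌊2885/191⌋ − ⌊2829/191⌋ = 15 − 14 = 1
n=50: ⌊(51·56+85)/191⌋ − ⌊(50·56+85)/191⌋ = ⌊2941/191⌋ − ⌊2885/191⌋ = 15 − 15 = 0
n=51: ⌊(52·56+85)/191⌋ − ⌊(51·56+85)/191⌋ = ⌊2997/191⌋ − ⌊2941/191⌋ = 15 − 15 = 0
n=52: ⌊(53·56+85)/191⌋ − ⌊(52·56+85)/191⌋ = ⌊3053/191⌋ − ⌊2997/191⌋ = 15 − 15 = 0
n=53: ⌊(54·56+85)/191⌋ − ⌊(53·56+85)/191⌋ = ⌊3109/191⌋ − ⌊3053/191⌋ = 16 − 15 = 1
n=54: ⌊(55·56+85)/191⌋ − ⌊(54·56+85)/191⌋ = ⌊3165/191⌋ − ⌊3109/191⌋ = 16 − 16 = 0
n=55: ⌊(56·56+85)/191⌋ − ⌊(55·56+85)/191⌋ = ⌊3221/191⌋ − ⌊3165/191⌋ = 16 − 16 = 0
n=56: ⌊(57·56+85)/191⌋ − ⌊(56·56+85)/191⌋ = ⌊3277/191⌋ − ⌊3221/191⌋ = 17 − 16 = 1
n=57: ⌊(58·56+85)/191⌋ − ⌊(57·56+85)/191⌋ = ⌊3333/191⌋ − ⌊3277/191⌋ = 17 − 17 = 0
n=58: ⌊(59·56+85)/191⌋ − ⌊(58·56+85)/191⌋ = ⌊3389/191⌋ − ⌊3333/191⌋ = 17 − 17 = 0
n=59: ⌊(60·56+85)/191⌋ − ⌊(59·56+85)/191⌋ = ⌊3445/191⌋ − ⌊3389/191⌋ = 18 − 17 = 1
n=60: ⌊(61·56+85)/191⌋ − ⌊(60·56+85)/191⌋ = ⌊3501/191⌋ − ⌊3445/191⌋ = 18 − 18 = 0
n=61: ⌊(62·56+85)/191⌋ − ⌊(61·56+85)/191⌋ = ⌊3557/191⌋ − ⌊3501/191⌋ = 18 − 18 = 0
n=62: ⌊(63·56+85)/191⌋ − ⌊(62·56+85)/191⌋ = ⌊3613/191⌋ − ⌊3557/191⌋ = 18 − 18 = 0
n=63: ⌊(64·56+85)/191⌋ − ⌊(63·56+85)/191⌋ = ⌊3669/191⌋ − ⌊3613/191⌋ = 19 − 18 = 1
n=64: ⌊(65·56+85)/191⌋ − ⌊(64·56+85)/191⌋ = ⌊3725/191⌋ − ⌊3669/191⌋ = 19 − 19 = 0
n=65: ⌊(66·56+85)/191⌋ − ⌊(65·56+85)/191⌋ = ⌊3781/191⌋ − ⌊3725/191⌋ = 19 − 19 = 0
n=66: ⌊(67·56+85)/191⌋ − ⌊(66·56+85)/191⌋ = ⌊3837/191⌋ − ⌊3781/191⌋ = 20 − 19 = 1
n=67: ⌊(68·56+85)/191⌋ − ⌊(67·56+85)/191⌋ = ⌊3893/191⌋ − ⌊3837/191⌋ = 20 − 20 = 0
n=68: ⌊(69·56+85)/191⌋ − ⌊(68·56+85)/191⌋ = ⌊3949/191⌋ − ⌊3893/191⌋ = 20 − 20 = 0
n=69: ⌊(70·56+85)/191⌋ − ⌊(69·56+85)/191⌋ = ⌊4005/191⌋ − ⌊3949/191⌋ = 20 − 20 = 0
n=70: ⌊(71·56+85)/191⌋ − ⌊(70·56+85)/191⌋ = ⌊4061/191⌋ − ⌊4005/191⌋ = 21 − 20 = 1
n=71: ⌊(72·56+85)/191⌋ − ⌊(71·56+85)/191⌋ = ⌊4117/191⌋ − ⌊4061/191⌋ = 21 − 21 = 0
n=72: ⌊(73·56+85)/191⌋ − ⌊(72·56+85)/191⌋ = ⌊4173/191⌋ − ⌊4117/191⌋ = 21 − 21 = 0
n=73: ⌊(74·56+85)/191⌋ − ⌊(73·56+85)/191⌋ = ⌊4229/191⌋ − ⌊4173/191⌋ = 22 − 21 = 1
n=74: ⌊(75·56+85)/191⌋ − ⌊(74·56+85)/191⌋ = ⌊4285/191⌋ − ⌊4229/191⌋ = 22 − 22 = 0
n=75: ⌊(76·56+85)/191⌋ − ⌊(75·56+85)/191⌋ = ⌊4341/191⌋ − ⌊4285/191⌋ = 22 − 22 = 0
n=76: ⌊(77·56+85)/191⌋ − ⌊(76·56+85)/191⌋ = ⌊4397/191⌋ − ⌊4341/191⌋ = 23 − 22 = 1
n=77: ⌊(78·56+85)/191⌋ − ⌊(77·56+85)/191⌋ = ⌊4453/191⌋ − ⌊4397/191⌋ = 23 − 23 = 0
n=78: ⌊(79·56+85)/191⌋ − ⌊(78·56+85)/191⌋ = ⌊4509/191⌋ − ⌊4453/191⌋ = 23 − 23 = 0
n=79: ⌊(80·56+85)/191⌋ − ⌊(79·56+85)/191⌋ = ⌊4565/191⌋ − ⌊4509/191⌋ = 23 − 23 = 0
n=80: ⌊(81·56+85)/191⌋ − ⌊(80·56+85)/191⌋ = ⌊4621/191⌋ − ⌊4565/191⌋ = 24 − 23 = 1
n=81: ⌊(82·56+85)/191⌋ − ⌊(81·56+85)/191⌋ = ⌊4677/191⌋ − ⌊4621/191⌋ = 24 − 24 = 0
n=82: ⌊(83·56+85)/191⌋ − ⌊(82·56+85)/191⌋ = ⌊4733/191⌋ − ⌊4677/191⌋ = 24 − 24 = 0
n=83: ⌊(84·56+85)/191⌋ − ⌊(83·56+85)/191⌋ = ⌊4789/191⌋ − ⌊4733/191⌋ = 25 − 24 = 1
n=84: ⌊(85·56+85)/191⌋ − ⌊(84·56+85)/191⌋ = ⌊4845/191⌋ − ⌊4789/191⌋ = 25 − 25 = 0
n=85: ⌊(86·56+85)/191⌋ − ⌊(85·56+85)/191⌋ = ⌊4901/191⌋ − ⌊4845/191⌋ = 25 − 25 = 0
n=86: ⌊(87·56+85)/191⌋ − ⌊(86·56+85)/191⌋ = ⌊4957/191⌋ − ⌊4901/191⌋ = 25 − 25 = 0
n=87: ⌊(88·56+85)/191⌋ − ⌊(87·56+85)/191⌋ = ⌊5013/191⌋ − ⌊4957/191⌋ = 26 − 25 = 1
n=88: ⌊(89·56+85)/191⌋ − ⌊(88·56+85)/191⌋ = ⌊5069/191⌋ − ⌊5013/191⌋ = 26 − 26 = 0
n=89: ⌊(90·56+85)/191⌋ − ⌊(89·56+85)/191⌋ = ⌊5125/191⌋ − ⌊5069/191⌋ = 26 − 26 = 0
n=90: ⌊(91·56+85)/191⌋ − ⌊(90·56+85)/191⌋ = ⌊5181/191⌋ − ⌊5125/191⌋ = 27 − 26 = 1
n=91: ⌊(92·56+85)/191⌋ − ⌊(91·56+85)/191⌋ = ⌊5237/191⌋ − ⌊5181/191⌋ = 27 − 27 = 0
n=92: ⌊(93·56+85)/191⌋ − ⌊(92·56+85)/191⌋ = ⌊5293/191⌋ − ⌊5237/191⌋ = 27 − 27 = 0
n=93: ⌊(94·56+85)/191⌋ − ⌊(93·56+85)/191⌋ = ⌊5349/191⌋ − ⌊5293/191⌋ = 28 − 27 = 1
n=94: ⌊(95·56+85)/191⌋ − ⌊(94·56+85)/191⌋ = ⌊5405/191⌋ − ⌊5349/191⌋ = 28 − 28 = 0
n=95: ⌊(96·56+85)/191⌋ − ⌊(95·56+85)/191⌋ = ⌊5461/191⌋ − ⌊5405/191⌋ = 28 − 28 = 0
n=96: ⌊(97·56+85)/191⌋ − ⌊(96·56+85)/191⌋ = ⌊5517/191⌋ − ⌊5461/191⌋ = 28 − 28 = 0
n=97: ⌊(98·56+85)/191⌋ − ⌊(97·56+85)/191⌋ = ⌊5573/191⌋ − ⌊5517/191⌋ = 29 − 28 = 1
n=98: ⌊(99·56+85)/191⌋ − ⌊(98·56+85)/191⌋ = ⌊5629/191⌋ − ⌊5573/191⌋ = 29 − 29 = 0
n=99: ⌊(100·56+85)/191⌋ − ⌊(99·56+85)/191⌋ = ⌊5685/191⌋ − ⌊5629/191⌋ = 29 − 29 = 0
n=100: ⌊(101·56+85)/191⌋ − ⌊(100·56+85)/191⌋ = ⌊5741/191⌋ − ⌊5685/191⌋ = 30 − 29 = 1
n=101: ⌊(102·56+85)/191⌋ − ⌊(101·56+85)/191⌋ = ⌊5797/191⌋ − ⌊5741/191⌋ = 30 − 30 = 0
n=102: ⌊(103·56+85)/191⌋ − ⌊(102·56+85)/191⌋ = ⌊5853/191⌋ − ⌊5797/191⌋ = 30 − 30 = 0
n=103: ⌊(104·56+85)/191⌋ − ⌊(103·56+85)/191⌋ = ⌊5909/191⌋ − ⌊5853/191⌋ = 30 − 30 = 0
n=104: ⌊(105·56+85)/191⌋ − ⌊(104·56+85)/191⌋ = ⌊5965/191⌋ − ⌊5909/191⌋ = 31 − 30 = 1

010001001000100100100010010001001001000100100010010001001001000100100010010010001001000100100100010010001


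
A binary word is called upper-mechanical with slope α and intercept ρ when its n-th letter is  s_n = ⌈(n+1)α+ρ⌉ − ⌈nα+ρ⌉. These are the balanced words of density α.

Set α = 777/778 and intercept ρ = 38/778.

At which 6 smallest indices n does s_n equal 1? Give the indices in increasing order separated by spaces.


0 1 2 3 4 5

n=0: ⌈815/778⌉−⌈38/778⌉ = 2−1 = 1  ← one
n=1: ⌈1592/778⌉−⌈815/778⌉ = 3−2 = 1  ← one
n=2: ⌈2369/778⌉−⌈1592/778⌉ = 4−3 = 1  ← one
n=3: ⌈3146/778⌉−⌈2369/778⌉ = 5−4 = 1  ← one
n=4: ⌈3923/778⌉−⌈3146/778⌉ = 6−5 = 1  ← one
n=5: ⌈4700/778⌉−⌈3923/778⌉ = 7−6 = 1  ← one
positions of the first 6 ones: 0 1 2 3 4 5


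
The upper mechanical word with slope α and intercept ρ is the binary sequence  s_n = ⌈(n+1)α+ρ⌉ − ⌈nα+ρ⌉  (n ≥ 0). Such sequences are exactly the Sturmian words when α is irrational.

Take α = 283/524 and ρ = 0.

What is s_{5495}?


1

(n+1)α + ρ = (5496·283) / 524 = 1555368/524
nα + ρ     = (5495·283) / 524 = 1555085/524
⌈1555368/524⌉ = 2969,  ⌈1555085/524⌉ = 2968
s_{5495} = 2969 − 2968 = 1


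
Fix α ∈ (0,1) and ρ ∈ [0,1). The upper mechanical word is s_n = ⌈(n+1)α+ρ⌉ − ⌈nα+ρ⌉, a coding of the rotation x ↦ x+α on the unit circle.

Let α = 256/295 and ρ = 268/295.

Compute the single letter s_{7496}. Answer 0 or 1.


1

(n+1)α + ρ = (7497·256 + 268) / 295 = 1919500/295
nα + ρ     = (7496·256 + 268) / 295 = 1919244/295
⌈1919500/295⌉ = 6507,  ⌈1919244/295⌉ = 6506
s_{7496} = 6507 − 6506 = 1


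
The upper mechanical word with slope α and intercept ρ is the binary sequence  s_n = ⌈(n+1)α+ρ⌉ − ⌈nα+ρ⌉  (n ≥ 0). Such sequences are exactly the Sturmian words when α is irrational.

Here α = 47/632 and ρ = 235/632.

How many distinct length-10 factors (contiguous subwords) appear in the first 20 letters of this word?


t_n = ⌈(n·47+235)/632⌉ for n = 0 … 20:
  n=0…9: ⌈235/632⌉=1 ⌈282/632⌉=1 ⌈329/632⌉=1 ⌈376/632⌉=1 ⌈423/632⌉=1 ⌈470/632⌉=1 ⌈517/632⌉=1 ⌈564/632⌉=1 ⌈611/632⌉=1 ⌈658/632⌉=2
  n=10…19: ⌈705/632⌉=2 ⌈752/632⌉=2 ⌈799/632⌉=2 ⌈846/632⌉=2 ⌈893/632⌉=2 ⌈940/632⌉=2 ⌈987/632⌉=2 ⌈1034/632⌉=2 ⌈1081/632⌉=2 ⌈1128/632⌉=2
  n=20: ⌈1175/632⌉=2
s_n = t_(n+1) − t_n for n = 0 … 19 gives
prefix = 00000000100000000000
slide a length-10 window over [0..9] … [10..19] (11 windows); first occurrence of each distinct factor:
  [  0..  9] 0000000010
  [  1.. 10] 0000000100
  [  2.. 11] 0000001000
  [  3.. 12] 0000010000
  [  4.. 13] 0000100000
  [  5.. 14] 0001000000
  [  6.. 15] 0010000000
  [  7.. 16] 0100000000
  [  8.. 17] 1000000000
  [  9.. 18] 0000000000
  (the other 1 window repeats one of these)
distinct factors: {0000000000, 0000000010, 0000000100, 0000001000, 0000010000, 0000100000, 0001000000, 0010000000, 0100000000, 1000000000}
count = 10  (Sturmian bound for length 10 is 11)

10


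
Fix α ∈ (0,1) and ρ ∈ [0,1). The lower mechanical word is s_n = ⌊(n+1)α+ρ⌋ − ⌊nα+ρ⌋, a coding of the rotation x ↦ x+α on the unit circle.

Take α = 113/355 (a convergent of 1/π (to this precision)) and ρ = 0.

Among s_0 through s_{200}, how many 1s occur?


#1s = Σ_{n=0}^{200} s_n = Σ_{n=0}^{200} (⌊(n+1)α+ρ⌋ − ⌊nα+ρ⌋)
the sum telescopes: every ⌊nα+ρ⌋ with 0 < n < 201 appears once with + and once with −, leaving ⌊201α+ρ⌋ − ⌊0·α+ρ⌋
201α + ρ = (201·113) / 355 = 22713/355
ρ = 0/355
⌊22713/355⌋ = 63,  ⌊0/355⌋ = 0
#1s = 63 − 0 = 63

63


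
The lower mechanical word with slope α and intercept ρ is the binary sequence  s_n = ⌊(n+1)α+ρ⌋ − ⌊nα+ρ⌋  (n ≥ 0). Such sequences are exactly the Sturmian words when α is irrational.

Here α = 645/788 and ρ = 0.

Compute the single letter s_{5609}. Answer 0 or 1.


0

(n+1)α + ρ = (5610·645) / 788 = 3618450/788
nα + ρ     = (5609·645) / 788 = 3617805/788
⌊3618450/788⌋ = 4591,  ⌊3617805/788⌋ = 4591
s_{5609} = 4591 − 4591 = 0


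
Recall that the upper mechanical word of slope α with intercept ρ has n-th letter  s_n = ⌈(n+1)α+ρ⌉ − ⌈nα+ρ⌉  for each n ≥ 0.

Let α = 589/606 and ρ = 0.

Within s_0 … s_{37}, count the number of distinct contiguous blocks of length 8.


4

t_n = ⌈(n·589)/606⌉ for n = 0 … 38:
  n=0…9: ⌈0/606⌉=0 ⌈589/606⌉=1 ⌈1178/606⌉=2 ⌈1767/606⌉=3 ⌈2356/606⌉=4 ⌈2945/606⌉=5 ⌈3534/606⌉=6 ⌈4123/606⌉=7 ⌈4712/606⌉=8 ⌈5301/606⌉=9
  n=10…19: ⌈5890/606⌉=10 ⌈6479/606⌉=11 ⌈7068/606⌉=12 ⌈7657/606⌉=13 ⌈8246/606⌉=14 ⌈8835/606⌉=15 ⌈9424/606⌉=16 ⌈10013/606⌉=17 ⌈10602/606⌉=18 ⌈11191/606⌉=19
  n=20…29: ⌈11780/606⌉=20 ⌈12369/606⌉=21 ⌈12958/606⌉=22 ⌈13547/606⌉=23 ⌈14136/606⌉=24 ⌈14725/606⌉=25 ⌈15314/606⌉=26 ⌈15903/606⌉=27 ⌈16492/606⌉=28 ⌈17081/606⌉=29
  n=30…38: ⌈17670/606⌉=30 ⌈18259/606⌉=31 ⌈18848/606⌉=32 ⌈19437/606⌉=33 ⌈20026/606⌉=34 ⌈20615/606⌉=35 ⌈21204/606⌉=35 ⌈21793/606⌉=36 ⌈22382/606⌉=37
s_n = t_(n+1) − t_n for n = 0 … 37 gives
prefix = 11111111111111111111111111111111111011
slide a length-8 window over [0..7] … [30..37] (31 windows); first occurrence of each distinct factor:
  [  0..  7] 11111111
  [ 28.. 35] 11111110
  [ 29.. 36] 11111101
  [ 30.. 37] 11111011
  (the other 27 windows repeat one of these)
distinct factors: {11111011, 11111101, 11111110, 11111111}
count = 4  (Sturmian bound for length 8 is 9)


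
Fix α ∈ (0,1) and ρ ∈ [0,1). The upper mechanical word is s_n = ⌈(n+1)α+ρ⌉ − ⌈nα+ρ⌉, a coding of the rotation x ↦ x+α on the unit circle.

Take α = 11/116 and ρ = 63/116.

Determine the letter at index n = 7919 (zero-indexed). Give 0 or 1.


(n+1)α + ρ = (7920·11 + 63) / 116 = 87183/116
nα + ρ     = (7919·11 + 63) / 116 = 87172/116
⌈87183/116⌉ = 752,  ⌈87172/116⌉ = 752
s_{7919} = 752 − 752 = 0

0


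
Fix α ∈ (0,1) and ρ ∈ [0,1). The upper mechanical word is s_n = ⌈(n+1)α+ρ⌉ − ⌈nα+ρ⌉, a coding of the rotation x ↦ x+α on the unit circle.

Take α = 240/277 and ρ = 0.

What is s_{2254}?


1

(n+1)α + ρ = (2255·240) / 277 = 541200/277
nα + ρ     = (2254·240) / 277 = 540960/277
⌈541200/277⌉ = 1954,  ⌈540960/277⌉ = 1953
s_{2254} = 1954 − 1953 = 1


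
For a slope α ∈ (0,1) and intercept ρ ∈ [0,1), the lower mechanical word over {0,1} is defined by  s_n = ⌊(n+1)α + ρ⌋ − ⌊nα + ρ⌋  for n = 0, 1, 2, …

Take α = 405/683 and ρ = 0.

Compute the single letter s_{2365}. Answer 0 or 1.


0

(n+1)α + ρ = (2366·405) / 683 = 958230/683
nα + ρ     = (2365·405) / 683 = 957825/683
⌊958230/683⌋ = 1402,  ⌊957825/683⌋ = 1402
s_{2365} = 1402 − 1402 = 0


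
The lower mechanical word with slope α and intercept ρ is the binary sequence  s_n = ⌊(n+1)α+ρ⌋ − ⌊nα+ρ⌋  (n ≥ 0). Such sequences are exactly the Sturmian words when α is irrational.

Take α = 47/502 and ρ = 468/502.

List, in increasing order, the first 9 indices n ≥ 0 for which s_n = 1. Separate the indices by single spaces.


0 11 22 32 43 54 64 75 86

n=0: ⌊515/502⌋−⌊468/502⌋ = 1−0 = 1  ← one
n=1: ⌊562/502⌋−⌊515/502⌋ = 1−1 = 0
n=2: ⌊609/502⌋−⌊562/502⌋ = 1−1 = 0
  …
n=11: ⌊1032/502⌋−⌊985/502⌋ = 2−1 = 1  ← one
n=12: ⌊1079/502⌋−⌊1032/502⌋ = 2−2 = 0
n=13: ⌊1126/502⌋−⌊1079/502⌋ = 2−2 = 0
  …
n=22: ⌊1549/502⌋−⌊1502/502⌋ = 3−2 = 1  ← one
n=23: ⌊1596/502⌋−⌊1549/502⌋ = 3−3 = 0
n=24: ⌊1643/502⌋−⌊1596/502⌋ = 3−3 = 0
  …
n=32: ⌊2019/502⌋−⌊1972/502⌋ = 4−3 = 1  ← one
n=33: ⌊2066/502⌋−⌊2019/502⌋ = 4−4 = 0
n=34: ⌊2113/502⌋−⌊2066/502⌋ = 4−4 = 0
  …
n=43: ⌊2536/502⌋−⌊2489/502⌋ = 5−4 = 1  ← one
n=44: ⌊2583/502⌋−⌊2536/502⌋ = 5−5 = 0
n=45: ⌊2630/502⌋−⌊2583/502⌋ = 5−5 = 0
  …
n=54: ⌊3053/502⌋−⌊3006/502⌋ = 6−5 = 1  ← one
n=55: ⌊3100/502⌋−⌊3053/502⌋ = 6−6 = 0
n=56: ⌊3147/502⌋−⌊3100/502⌋ = 6−6 = 0
  …
n=64: ⌊3523/502⌋−⌊3476/502⌋ = 7−6 = 1  ← one
n=65: ⌊3570/502⌋−⌊3523/502⌋ = 7−7 = 0
n=66: ⌊3617/502⌋−⌊3570/502⌋ = 7−7 = 0
  …
n=75: ⌊4040/502⌋−⌊3993/502⌋ = 8−7 = 1  ← one
n=76: ⌊4087/502⌋−⌊4040/502⌋ = 8−8 = 0
n=77: ⌊4134/502⌋−⌊4087/502⌋ = 8−8 = 0
  …
n=86: ⌊4557/502⌋−⌊4510/502⌋ = 9−8 = 1  ← one
positions of the first 9 ones: 0 11 22 32 43 54 64 75 86


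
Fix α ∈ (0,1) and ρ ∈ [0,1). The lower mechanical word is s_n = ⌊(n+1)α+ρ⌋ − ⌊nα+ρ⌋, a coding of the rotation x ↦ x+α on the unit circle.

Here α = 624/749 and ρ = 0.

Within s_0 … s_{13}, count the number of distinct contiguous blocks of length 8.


t_n = ⌊(n·624)/749⌋ for n = 0 … 14:
  n=0…9: ⌊0/749⌋=0 ⌊624/749⌋=0 ⌊1248/749⌋=1 ⌊1872/749⌋=2 ⌊2496/749⌋=3 ⌊3120/749⌋=4 ⌊3744/749⌋=4 ⌊4368/749⌋=5 ⌊4992/749⌋=6 ⌊5616/749⌋=7
  n=10…14: ⌊6240/749⌋=8 ⌊6864/749⌋=9 ⌊7488/749⌋=9 ⌊8112/749⌋=10 ⌊8736/749⌋=11
s_n = t_(n+1) − t_n for n = 0 … 13 gives
prefix = 01111011111011
slide a length-8 window over [0..7] … [6..13] (7 windows); first occurrence of each distinct factor:
  [  0..  7] 01111011
  [  1..  8] 11110111
  [  2..  9] 11101111
  [  3.. 10] 11011111
  [  4.. 11] 10111110
  [  5.. 12] 01111101
  [  6.. 13] 11111011
distinct factors: {01111011, 01111101, 10111110, 11011111, 11101111, 11110111, 11111011}
count = 7  (Sturmian bound for length 8 is 9)

7


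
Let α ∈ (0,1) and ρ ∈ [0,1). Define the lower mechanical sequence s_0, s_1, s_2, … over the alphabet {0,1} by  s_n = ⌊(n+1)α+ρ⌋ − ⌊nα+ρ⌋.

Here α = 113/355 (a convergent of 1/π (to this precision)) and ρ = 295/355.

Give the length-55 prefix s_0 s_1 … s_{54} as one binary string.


1001001001000100100100100100100100010010010010010010010

n=0: ⌊(1·113+295)/355⌋ − ⌊(0·113+295)/355⌋ = ⌊408/355⌋ − ⌊295/355⌋ = 1 − 0 = 1
n=1: ⌊(2·113+295)/355⌋ − ⌊(1·113+295)/355⌋ = ⌊521/355⌋ − ⌊408/355⌋ = 1 − 1 = 0
n=2: ⌊(3·113+295)/355⌋ − ⌊(2·113+295)/355⌋ = ⌊634/355⌋ − ⌊521/355⌋ = 1 − 1 = 0
n=3: ⌊(4·113+295)/355⌋ − ⌊(3·113+295)/355⌋ = ⌊747/355⌋ − ⌊634/355⌋ = 2 − 1 = 1
n=4: ⌊(5·113+295)/355⌋ − ⌊(4·113+295)/355⌋ = ⌊860/355⌋ − ⌊747/355⌋ = 2 − 2 = 0
n=5: ⌊(6·113+295)/355⌋ − ⌊(5·113+295)/355⌋ = ⌊973/355⌋ − ⌊860/355⌋ = 2 − 2 = 0
n=6: ⌊(7·113+295)/355⌋ − ⌊(6·113+295)/355⌋ = ⌊1086/355⌋ − ⌊973/355⌋ = 3 − 2 = 1
n=7: ⌊(8·113+295)/355⌋ − ⌊(7·113+295)/355⌋ = ⌊1199/355⌋ − ⌊1086/355⌋ = 3 − 3 = 0
n=8: ⌊(9·113+295)/355⌋ − ⌊(8·113+295)/355⌋ = ⌊1312/355⌋ − ⌊1199/355⌋ = 3 − 3 = 0
n=9: ⌊(10·113+295)/355⌋ − ⌊(9·113+295)/355⌋ = ⌊1425/355⌋ − ⌊1312/355⌋ = 4 − 3 = 1
n=10: ⌊(11·113+295)/355⌋ − ⌊(10·113+295)/355⌋ = ⌊1538/355⌋ − ⌊1425/355⌋ = 4 − 4 = 0
n=11: ⌊(12·113+295)/355⌋ − ⌊(11·113+295)/355⌋ = ⌊1651/355⌋ − ⌊1538/355⌋ = 4 − 4 = 0
n=12: ⌊(13·113+295)/355⌋ − ⌊(12·113+295)/355⌋ = ⌊1764/355⌋ − ⌊1651/355⌋ = 4 − 4 = 0
n=13: ⌊(14·113+295)/355⌋ − ⌊(13·113+295)/355⌋ = ⌊1877/355⌋ − ⌊1764/355⌋ = 5 − 4 = 1
n=14: ⌊(15·113+295)/355⌋ − ⌊(14·113+295)/355⌋ = ⌊1990/355⌋ − ⌊1877/355⌋ = 5 − 5 = 0
n=15: ⌊(16·113+295)/355⌋ − ⌊(15·113+295)/355⌋ = ⌊2103/355⌋ − ⌊1990/355⌋ = 5 − 5 = 0
n=16: ⌊(17·113+295)/355⌋ − ⌊(16·113+295)/355⌋ = ⌊2216/355⌋ − ⌊2103/355⌋ = 6 − 5 = 1
n=17: ⌊(18·113+295)/355⌋ − ⌊(17·113+295)/355⌋ = ⌊2329/355⌋ − ⌊2216/355⌋ = 6 − 6 = 0
n=18: ⌊(19·113+295)/355⌋ − ⌊(18·113+295)/355⌋ = ⌊2442/355⌋ − ⌊2329/355⌋ = 6 − 6 = 0
n=19: ⌊(20·113+295)/355⌋ − ⌊(19·113+295)/355⌋ = ⌊2555/355⌋ − ⌊2442/355⌋ = 7 − 6 = 1
n=20: ⌊(21·113+295)/355⌋ − ⌊(20·113+295)/355⌋ = ⌊2668/355⌋ − ⌊2555/355⌋ = 7 − 7 = 0
n=21: ⌊(22·113+295)/355⌋ − ⌊(21·113+295)/355⌋ = ⌊2781/355⌋ − ⌊2668/355⌋ = 7 − 7 = 0
n=22: ⌊(23·113+295)/355⌋ − ⌊(22·113+295)/355⌋ = ⌊2894/355⌋ − ⌊2781/355⌋ = 8 − 7 = 1
n=23: ⌊(24·113+295)/355⌋ − ⌊(23·113+295)/355⌋ = ⌊3007/355⌋ − ⌊2894/355⌋ = 8 − 8 = 0
n=24: ⌊(25·113+295)/355⌋ − ⌊(24·113+295)/355⌋ = ⌊3120/355⌋ − ⌊3007/355⌋ = 8 − 8 = 0
n=25: ⌊(26·113+295)/355⌋ − ⌊(25·113+295)/355⌋ = ⌊3233/355⌋ − ⌊3120/355⌋ = 9 − 8 = 1
n=26: ⌊(27·113+295)/355⌋ − ⌊(26·113+295)/355⌋ = ⌊3346/355⌋ − ⌊3233/355⌋ = 9 − 9 = 0
n=27: ⌊(28·113+295)/355⌋ − ⌊(27·113+295)/355⌋ = ⌊3459/355⌋ − ⌊3346/355⌋ = 9 − 9 = 0
n=28: ⌊(29·113+295)/355⌋ − ⌊(28·113+295)/355⌋ = ⌊3572/355⌋ − ⌊3459/355⌋ = 10 − 9 = 1
n=29: ⌊(30·113+295)/355⌋ − ⌊(29·113+295)/355⌋ = ⌊3685/355⌋ − ⌊3572/355⌋ = 10 − 10 = 0
n=30: ⌊(31·113+295)/355⌋ − ⌊(30·113+295)/355⌋ = ⌊3798/355⌋ − ⌊3685/355⌋ = 10 − 10 = 0
n=31: ⌊(32·113+295)/355⌋ − ⌊(31·113+295)/355⌋ = ⌊3911/355⌋ − ⌊3798/355⌋ = 11 − 10 = 1
n=32: ⌊(33·113+295)/355⌋ − ⌊(32·113+295)/355⌋ = ⌊4024/355⌋ − ⌊3911/355⌋ = 11 − 11 = 0
n=33: ⌊(34·113+295)/355⌋ − ⌊(33·113+295)/355⌋ = ⌊4137/355⌋ − ⌊4024/355⌋ = 11 − 11 = 0
n=34: ⌊(35·113+295)/355⌋ − ⌊(34·113+295)/355⌋ = ⌊4250/355⌋ − ⌊4137/355⌋ = 11 − 11 = 0
n=35: ⌊(36·113+295)/355⌋ − ⌊(35·113+295)/355⌋ = ⌊4363/355⌋ − ⌊4250/355⌋ = 12 − 11 = 1
n=36: ⌊(37·113+295)/355⌋ − ⌊(36·113+295)/355⌋ = ⌊4476/355⌋ − ⌊4363/355⌋ = 12 − 12 = 0
n=37: ⌊(38·113+295)/355⌋ − ⌊(37·113+295)/355⌋ = ⌊4589/355⌋ − ⌊4476/355⌋ = 12 − 12 = 0
n=38: ⌊(39·113+295)/355⌋ − ⌊(38·113+295)/355⌋ = ⌊4702/355⌋ − ⌊4589/355⌋ = 13 − 12 = 1
n=39: ⌊(40·113+295)/355⌋ − ⌊(39·113+295)/355⌋ = ⌊4815/355⌋ − ⌊4702/355⌋ = 13 − 13 = 0
n=40: ⌊(41·113+295)/355⌋ − ⌊(40·113+295)/355⌋ = ⌊4928/355⌋ − ⌊4815/355⌋ = 13 − 13 = 0
n=41: ⌊(42·113+295)/355⌋ − ⌊(41·113+295)/355⌋ = ⌊5041/355⌋ − ⌊4928/355⌋ = 14 − 13 = 1
n=42: ⌊(43·113+295)/355⌋ − ⌊(42·113+295)/355⌋ = ⌊5154/355⌋ − ⌊5041/355⌋ = 14 − 14 = 0
n=43: ⌊(44·113+295)/355⌋ − ⌊(43·113+295)/355⌋ = ⌊5267/355⌋ − ⌊5154/355⌋ = 14 − 14 = 0
n=44: ⌊(45·113+295)/355⌋ − ⌊(44·113+295)/355⌋ = ⌊5380/355⌋ − ⌊5267/355⌋ = 15 − 14 = 1
n=45: ⌊(46·113+295)/355⌋ − ⌊(45·113+295)/355⌋ = ⌊5493/355⌋ − ⌊5380/355⌋ = 15 − 15 = 0
n=46: ⌊(47·113+295)/355⌋ − ⌊(46·113+295)/355⌋ = ⌊5606/355⌋ − ⌊5493/355⌋ = 15 − 15 = 0
n=47: ⌊(48·113+295)/355⌋ − ⌊(47·113+295)/355⌋ = ⌊5719/355⌋ − ⌊5606/355⌋ = 16 − 15 = 1
n=48: ⌊(49·113+295)/355⌋ − ⌊(48·113+295)/355⌋ = ⌊5832/355⌋ − ⌊5719/355⌋ = 16 − 16 = 0
n=49: ⌊(50·113+295)/355⌋ − ⌊(49·113+295)/355⌋ = ⌊5945/355⌋ − ⌊5832/355⌋ = 16 − 16 = 0
n=50: ⌊(51·113+295)/355⌋ − ⌊(50·113+295)/355⌋ = ⌊6058/355⌋ − ⌊5945/355⌋ = 17 − 16 = 1
n=51: ⌊(52·113+295)/355⌋ − ⌊(51·113+295)/355⌋ = ⌊6171/355⌋ − ⌊6058/355⌋ = 17 − 17 = 0
n=52: ⌊(53·113+295)/355⌋ − ⌊(52·113+295)/355⌋ = ⌊6284/355⌋ − ⌊6171/355⌋ = 17 − 17 = 0
n=53: ⌊(54·113+295)/355⌋ − ⌊(53·113+295)/355⌋ = ⌊6397/355⌋ − ⌊6284/355⌋ = 18 − 17 = 1
n=54: ⌊(55·113+295)/355⌋ − ⌊(54·113+295)/355⌋ = ⌊6510/355⌋ − ⌊6397/355⌋ = 18 − 18 = 0


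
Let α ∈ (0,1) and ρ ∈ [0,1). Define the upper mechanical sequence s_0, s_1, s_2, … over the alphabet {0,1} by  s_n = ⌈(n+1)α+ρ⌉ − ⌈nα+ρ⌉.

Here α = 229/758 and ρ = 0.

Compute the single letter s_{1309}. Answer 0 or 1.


0

(n+1)α + ρ = (1310·229) / 758 = 299990/758
nα + ρ     = (1309·229) / 758 = 299761/758
⌈299990/758⌉ = 396,  ⌈299761/758⌉ = 396
s_{1309} = 396 − 396 = 0


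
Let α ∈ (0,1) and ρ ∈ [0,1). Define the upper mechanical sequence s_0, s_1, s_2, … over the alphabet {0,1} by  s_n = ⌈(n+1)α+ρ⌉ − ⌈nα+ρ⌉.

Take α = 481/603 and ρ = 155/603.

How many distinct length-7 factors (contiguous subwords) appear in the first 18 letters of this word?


t_n = ⌈(n·481+155)/603⌉ for n = 0 … 18:
  n=0…9: ⌈155/603⌉=1 ⌈636/603⌉=2 ⌈1117/603⌉=2 ⌈1598/603⌉=3 ⌈2079/603⌉=4 ⌈2560/603⌉=5 ⌈3041/603⌉=6 ⌈3522/603⌉=6 ⌈4003/603⌉=7 ⌈4484/603⌉=8
  n=10…18: ⌈4965/603⌉=9 ⌈5446/603⌉=10 ⌈5927/603⌉=10 ⌈6408/603⌉=11 ⌈6889/603⌉=12 ⌈7370/603⌉=13 ⌈7851/603⌉=14 ⌈8332/603⌉=14 ⌈8813/603⌉=15
s_n = t_(n+1) − t_n for n = 0 … 17 gives
prefix = 101111011110111101
slide a length-7 window over [0..6] … [11..17] (12 windows); first occurrence of each distinct factor:
  [  0..  6] 1011110
  [  1..  7] 0111101
  [  2..  8] 1111011
  [  3..  9] 1110111
  [  4.. 10] 1101111
  (the other 7 windows repeat one of these)
distinct factors: {0111101, 1011110, 1101111, 1110111, 1111011}
count = 5  (Sturmian bound for length 7 is 8)

5


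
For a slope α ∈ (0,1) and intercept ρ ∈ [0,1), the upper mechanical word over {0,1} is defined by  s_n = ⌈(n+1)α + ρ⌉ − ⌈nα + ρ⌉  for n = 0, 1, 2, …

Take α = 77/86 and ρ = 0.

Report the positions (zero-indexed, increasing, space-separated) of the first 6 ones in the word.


0 1 2 3 4 5

n=0: ⌈77/86⌉−⌈0/86⌉ = 1−0 = 1  ← one
n=1: ⌈154/86⌉−⌈77/86⌉ = 2−1 = 1  ← one
n=2: ⌈231/86⌉−⌈154/86⌉ = 3−2 = 1  ← one
n=3: ⌈308/86⌉−⌈231/86⌉ = 4−3 = 1  ← one
n=4: ⌈385/86⌉−⌈308/86⌉ = 5−4 = 1  ← one
n=5: ⌈462/86⌉−⌈385/86⌉ = 6−5 = 1  ← one
positions of the first 6 ones: 0 1 2 3 4 5


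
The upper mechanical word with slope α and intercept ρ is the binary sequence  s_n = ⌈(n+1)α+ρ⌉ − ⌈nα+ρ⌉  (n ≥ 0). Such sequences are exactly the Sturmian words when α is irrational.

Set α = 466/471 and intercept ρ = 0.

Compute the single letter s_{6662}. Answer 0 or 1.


(n+1)α + ρ = (6663·466) / 471 = 3104958/471
nα + ρ     = (6662·466) / 471 = 3104492/471
⌈3104958/471⌉ = 6593,  ⌈3104492/471⌉ = 6592
s_{6662} = 6593 − 6592 = 1

1


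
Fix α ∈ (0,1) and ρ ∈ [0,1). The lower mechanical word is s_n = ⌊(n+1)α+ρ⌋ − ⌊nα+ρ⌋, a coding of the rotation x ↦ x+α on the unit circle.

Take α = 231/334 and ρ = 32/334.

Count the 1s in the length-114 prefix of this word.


78

#1s = Σ_{n=0}^{113} s_n = Σ_{n=0}^{113} (⌊(n+1)α+ρ⌋ − ⌊nα+ρ⌋)
the sum telescopes: every ⌊nα+ρ⌋ with 0 < n < 114 appears once with + and once with −, leaving ⌊114α+ρ⌋ − ⌊0·α+ρ⌋
114α + ρ = (114·231 + 32) / 334 = 26366/334
ρ = 32/334
⌊26366/334⌋ = 78,  ⌊32/334⌋ = 0
#1s = 78 − 0 = 78


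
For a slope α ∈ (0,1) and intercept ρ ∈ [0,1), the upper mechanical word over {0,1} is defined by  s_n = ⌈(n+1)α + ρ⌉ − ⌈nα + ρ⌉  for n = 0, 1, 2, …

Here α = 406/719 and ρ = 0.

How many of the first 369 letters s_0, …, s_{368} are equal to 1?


#1s = Σ_{n=0}^{368} s_n = Σ_{n=0}^{368} (⌈(n+1)α+ρ⌉ − ⌈nα+ρ⌉)
the sum telescopes: every ⌈nα+ρ⌉ with 0 < n < 369 appears once with + and once with −, leaving ⌈369α+ρ⌉ − ⌈0·α+ρ⌉
369α + ρ = (369·406) / 719 = 149814/719
ρ = 0/719
⌈149814/719⌉ = 209,  ⌈0/719⌉ = 0
#1s = 209 − 0 = 209

209


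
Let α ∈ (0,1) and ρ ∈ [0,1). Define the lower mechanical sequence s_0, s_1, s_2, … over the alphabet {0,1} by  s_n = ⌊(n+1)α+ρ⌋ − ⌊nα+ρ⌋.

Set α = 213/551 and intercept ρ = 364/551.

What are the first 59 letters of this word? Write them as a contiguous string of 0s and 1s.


10010010100101001010010010100101001001010010100100101001010

n=0: ⌊(1·213+364)/551⌋ − ⌊(0·213+364)/551⌋ = ⌊577/551⌋ − ⌊364/551⌋ = 1 − 0 = 1
n=1: ⌊(2·213+364)/551⌋ − ⌊(1·213+364)/551⌋ = ⌊790/551⌋ − ⌊577/551⌋ = 1 − 1 = 0
n=2: ⌊(3·213+364)/551⌋ − ⌊(2·213+364)/551⌋ = ⌊1003/551⌋ − ⌊790/551⌋ = 1 − 1 = 0
n=3: ⌊(4·213+364)/551⌋ − ⌊(3·213+364)/551⌋ = ⌊1216/551⌋ − ⌊1003/551⌋ = 2 − 1 = 1
n=4: ⌊(5·213+364)/551⌋ − ⌊(4·213+364)/551⌋ = ⌊1429/551⌋ − ⌊1216/551⌋ = 2 − 2 = 0
n=5: ⌊(6·213+364)/551⌋ − ⌊(5·213+364)/551⌋ = ⌊1642/551⌋ − ⌊1429/551⌋ = 2 − 2 = 0
n=6: ⌊(7·213+364)/551⌋ − ⌊(6·213+364)/551⌋ = ⌊1855/551⌋ − ⌊1642/551⌋ = 3 − 2 = 1
n=7: ⌊(8·213+364)/551⌋ − ⌊(7·213+364)/551⌋ = ⌊2068/551⌋ − ⌊1855/551⌋ = 3 − 3 = 0
n=8: ⌊(9·213+364)/551⌋ − ⌊(8·213+364)/551⌋ = ⌊2281/551⌋ − ⌊2068/551⌋ = 4 − 3 = 1
n=9: ⌊(10·213+364)/551⌋ − ⌊(9·213+364)/551⌋ = ⌊2494/551⌋ − ⌊2281/551⌋ = 4 − 4 = 0
n=10: ⌊(11·213+364)/551⌋ − ⌊(10·213+364)/551⌋ = ⌊2707/551⌋ − ⌊2494/551⌋ = 4 − 4 = 0
n=11: ⌊(12·213+364)/551⌋ − ⌊(11·213+364)/551⌋ = ⌊2920/551⌋ − ⌊2707/551⌋ = 5 − 4 = 1
n=12: ⌊(13·213+364)/551⌋ − ⌊(12·213+364)/551⌋ = ⌊3133/551⌋ − ⌊2920/551⌋ = 5 − 5 = 0
n=13: ⌊(14·213+364)/551⌋ − ⌊(13·213+364)/551⌋ = ⌊3346/551⌋ − ⌊3133/551⌋ = 6 − 5 = 1
n=14: ⌊(15·213+364)/551⌋ − ⌊(14·213+364)/551⌋ = ⌊3559/551⌋ − ⌊3346/551⌋ = 6 − 6 = 0
n=15: ⌊(16·213+364)/551⌋ − ⌊(15·213+364)/551⌋ = ⌊3772/551⌋ − ⌊3559/551⌋ = 6 − 6 = 0
n=16: ⌊(17·213+364)/551⌋ − ⌊(16·213+364)/551⌋ = ⌊3985/551⌋ − ⌊3772/551⌋ = 7 − 6 = 1
n=17: ⌊(18·213+364)/551⌋ − ⌊(17·213+364)/551⌋ = ⌊4198/551⌋ − ⌊3985/551⌋ = 7 − 7 = 0
n=18: ⌊(19·213+364)/551⌋ − ⌊(18·213+364)/551⌋ = ⌊4411/551⌋ − ⌊4198/551⌋ = 8 − 7 = 1
n=19: ⌊(20·213+364)/551⌋ − ⌊(19·213+364)/551⌋ = ⌊4624/551⌋ − ⌊4411/551⌋ = 8 − 8 = 0
n=20: ⌊(21·213+364)/551⌋ − ⌊(20·213+364)/551⌋ = ⌊4837/551⌋ − ⌊4624/551⌋ = 8 − 8 = 0
n=21: ⌊(22·213+364)/551⌋ − ⌊(21·213+364)/551⌋ = ⌊5050/551⌋ − ⌊4837/551⌋ = 9 − 8 = 1
n=22: ⌊(23·213+364)/551⌋ − ⌊(22·213+364)/551⌋ = ⌊5263/551⌋ − ⌊5050/551⌋ = 9 − 9 = 0
n=23: ⌊(24·213+364)/551⌋ − ⌊(23·213+364)/551⌋ = ⌊5476/551⌋ − ⌊5263/551⌋ = 9 − 9 = 0
n=24: ⌊(25·213+364)/551⌋ − ⌊(24·213+364)/551⌋ = ⌊5689/551⌋ − ⌊5476/551⌋ = 10 − 9 = 1
n=25: ⌊(26·213+364)/551⌋ − ⌊(25·213+364)/551⌋ = ⌊5902/551⌋ − ⌊5689/551⌋ = 10 − 10 = 0
n=26: ⌊(27·213+364)/551⌋ − ⌊(26·213+364)/551⌋ = ⌊6115/551⌋ − ⌊5902/551⌋ = 11 − 10 = 1
n=27: ⌊(28·213+364)/551⌋ − ⌊(27·213+364)/551⌋ = ⌊6328/551⌋ − ⌊6115/551⌋ = 11 − 11 = 0
n=28: ⌊(29·213+364)/551⌋ − ⌊(28·213+364)/551⌋ = ⌊6541/551⌋ − ⌊6328/551⌋ = 11 − 11 = 0
n=29: ⌊(30·213+364)/551⌋ − ⌊(29·213+364)/551⌋ = ⌊6754/551⌋ − ⌊6541/551⌋ = 12 − 11 = 1
n=30: ⌊(31·213+364)/551⌋ − ⌊(30·213+364)/551⌋ = ⌊6967/551⌋ − ⌊6754/551⌋ = 12 − 12 = 0
n=31: ⌊(32·213+364)/551⌋ − ⌊(31·213+364)/551⌋ = ⌊7180/551⌋ − ⌊6967/551⌋ = 13 − 12 = 1
n=32: ⌊(33·213+364)/551⌋ − ⌊(32·213+364)/551⌋ = ⌊7393/551⌋ − ⌊7180/551⌋ = 13 − 13 = 0
n=33: ⌊(34·213+364)/551⌋ − ⌊(33·213+364)/551⌋ = ⌊7606/551⌋ − ⌊7393/551⌋ = 13 − 13 = 0
n=34: ⌊(35·213+364)/551⌋ − ⌊(34·213+364)/551⌋ = ⌊7819/551⌋ − ⌊7606/551⌋ = 14 − 13 = 1
n=35: ⌊(36·213+364)/551⌋ − ⌊(35·213+364)/551⌋ = ⌊8032/551⌋ − ⌊7819/551⌋ = 14 − 14 = 0
n=36: ⌊(37·213+364)/551⌋ − ⌊(36·213+364)/551⌋ = ⌊8245/551⌋ − ⌊8032/551⌋ = 14 − 14 = 0
n=37: ⌊(38·213+364)/551⌋ − ⌊(37·213+364)/551⌋ = ⌊8458/551⌋ − ⌊8245/551⌋ = 15 − 14 = 1
n=38: ⌊(39·213+364)/551⌋ − ⌊(38·213+364)/551⌋ = ⌊8671/551⌋ − ⌊8458/551⌋ = 15 − 15 = 0
n=39: ⌊(40·213+364)/551⌋ − ⌊(39·213+364)/551⌋ = ⌊8884/551⌋ − ⌊8671/551⌋ = 16 − 15 = 1
n=40: ⌊(41·213+364)/551⌋ − ⌊(40·213+364)/551⌋ = ⌊9097/551⌋ − ⌊8884/551⌋ = 16 − 16 = 0
n=41: ⌊(42·213+364)/551⌋ − ⌊(41·213+364)/551⌋ = ⌊9310/551⌋ − ⌊9097/551⌋ = 16 − 16 = 0
n=42: ⌊(43·213+364)/551⌋ − ⌊(42·213+364)/551⌋ = ⌊9523/551⌋ − ⌊9310/551⌋ = 17 − 16 = 1
n=43: ⌊(44·213+364)/551⌋ − ⌊(43·213+364)/551⌋ = ⌊9736/551⌋ − ⌊9523/551⌋ = 17 − 17 = 0
n=44: ⌊(45·213+364)/551⌋ − ⌊(44·213+364)/551⌋ = ⌊9949/551⌋ − ⌊9736/551⌋ = 18 − 17 = 1
n=45: ⌊(46·213+364)/551⌋ − ⌊(45·213+364)/551⌋ = ⌊10162/551⌋ − ⌊9949/551⌋ = 18 − 18 = 0
n=46: ⌊(47·213+364)/551⌋ − ⌊(46·213+364)/551⌋ = ⌊10375/551⌋ − ⌊10162/551⌋ = 18 − 18 = 0
n=47: ⌊(48·213+364)/551⌋ − ⌊(47·213+364)/551⌋ = ⌊10588/551⌋ − ⌊10375/551⌋ = 19 − 18 = 1
n=48: ⌊(49·213+364)/551⌋ − ⌊(48·213+364)/551⌋ = ⌊10801/551⌋ − ⌊10588/551⌋ = 19 − 19 = 0
n=49: ⌊(50·213+364)/551⌋ − ⌊(49·213+364)/551⌋ = ⌊11014/551⌋ − ⌊10801/551⌋ = 19 − 19 = 0
n=50: ⌊(51·213+364)/551⌋ − ⌊(50·213+364)/551⌋ = ⌊11227/551⌋ − ⌊11014/551⌋ = 20 − 19 = 1
n=51: ⌊(52·213+364)/551⌋ − ⌊(51·213+364)/551⌋ = ⌊11440/551⌋ − ⌊11227/551⌋ = 20 − 20 = 0
n=52: ⌊(53·213+364)/551⌋ − ⌊(52·213+364)/551⌋ = ⌊11653/551⌋ − ⌊11440/551⌋ = 21 − 20 = 1
n=53: ⌊(54·213+364)/551⌋ − ⌊(53·213+364)/551⌋ = ⌊11866/551⌋ − ⌊11653/551⌋ = 21 − 21 = 0
n=54: ⌊(55·213+364)/551⌋ − ⌊(54·213+364)/551⌋ = ⌊12079/551⌋ − ⌊11866/551⌋ = 21 − 21 = 0
n=55: ⌊(56·213+364)/551⌋ − ⌊(55·213+364)/551⌋ = ⌊12292/551⌋ − ⌊12079/551⌋ = 22 − 21 = 1
n=56: ⌊(57·213+364)/551⌋ − ⌊(56·213+364)/551⌋ = ⌊12505/551⌋ − ⌊12292/551⌋ = 22 − 22 = 0
n=57: ⌊(58·213+364)/551⌋ − ⌊(57·213+364)/551⌋ = ⌊12718/551⌋ − ⌊12505/551⌋ = 23 − 22 = 1
n=58: ⌊(59·213+364)/551⌋ − ⌊(58·213+364)/551⌋ = ⌊12931/551⌋ − ⌊12718/551⌋ = 23 − 23 = 0
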